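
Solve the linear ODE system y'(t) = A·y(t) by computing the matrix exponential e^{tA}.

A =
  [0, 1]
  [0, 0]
e^{tA} =
  [1, t]
  [0, 1]

Strategy: write A = P · J · P⁻¹ where J is a Jordan canonical form, so e^{tA} = P · e^{tJ} · P⁻¹, and e^{tJ} can be computed block-by-block.

A has Jordan form
J =
  [0, 1]
  [0, 0]
(up to reordering of blocks).

Per-block formulas:
  For a 2×2 Jordan block J_2(0): exp(t · J_2(0)) = e^(0t)·(I + t·N), where N is the 2×2 nilpotent shift.

After assembling e^{tJ} and conjugating by P, we get:

e^{tA} =
  [1, t]
  [0, 1]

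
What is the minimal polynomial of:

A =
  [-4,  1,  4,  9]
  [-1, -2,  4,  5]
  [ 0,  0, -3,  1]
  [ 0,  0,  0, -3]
x^2 + 6*x + 9

The characteristic polynomial is χ_A(x) = (x + 3)^4, so the eigenvalues are known. The minimal polynomial is
  m_A(x) = Π_λ (x − λ)^{k_λ}
where k_λ is the size of the *largest* Jordan block for λ (equivalently, the smallest k with (A − λI)^k v = 0 for every generalised eigenvector v of λ).

  λ = -3: largest Jordan block has size 2, contributing (x + 3)^2

So m_A(x) = (x + 3)^2 = x^2 + 6*x + 9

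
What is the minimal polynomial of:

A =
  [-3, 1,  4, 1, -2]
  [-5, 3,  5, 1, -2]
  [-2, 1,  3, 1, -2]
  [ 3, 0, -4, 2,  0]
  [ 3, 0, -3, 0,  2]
x^4 - 5*x^3 + 6*x^2 + 4*x - 8

The characteristic polynomial is χ_A(x) = (x - 2)^4*(x + 1), so the eigenvalues are known. The minimal polynomial is
  m_A(x) = Π_λ (x − λ)^{k_λ}
where k_λ is the size of the *largest* Jordan block for λ (equivalently, the smallest k with (A − λI)^k v = 0 for every generalised eigenvector v of λ).

  λ = -1: largest Jordan block has size 1, contributing (x + 1)
  λ = 2: largest Jordan block has size 3, contributing (x − 2)^3

So m_A(x) = (x - 2)^3*(x + 1) = x^4 - 5*x^3 + 6*x^2 + 4*x - 8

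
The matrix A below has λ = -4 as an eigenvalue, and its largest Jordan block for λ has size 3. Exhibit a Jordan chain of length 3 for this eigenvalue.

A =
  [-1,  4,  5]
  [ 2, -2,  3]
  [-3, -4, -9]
A Jordan chain for λ = -4 of length 3:
v_1 = (2, 1, -2)ᵀ
v_2 = (3, 2, -3)ᵀ
v_3 = (1, 0, 0)ᵀ

Let N = A − (-4)·I. We want v_3 with N^3 v_3 = 0 but N^2 v_3 ≠ 0; then v_{j-1} := N · v_j for j = 3, …, 2.

Pick v_3 = (1, 0, 0)ᵀ.
Then v_2 = N · v_3 = (3, 2, -3)ᵀ.
Then v_1 = N · v_2 = (2, 1, -2)ᵀ.

Sanity check: (A − (-4)·I) v_1 = (0, 0, 0)ᵀ = 0. ✓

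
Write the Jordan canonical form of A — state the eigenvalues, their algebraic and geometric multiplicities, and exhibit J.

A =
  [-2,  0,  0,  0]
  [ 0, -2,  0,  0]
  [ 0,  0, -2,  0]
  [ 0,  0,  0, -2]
J_1(-2) ⊕ J_1(-2) ⊕ J_1(-2) ⊕ J_1(-2)

The characteristic polynomial is
  det(x·I − A) = x^4 + 8*x^3 + 24*x^2 + 32*x + 16 = (x + 2)^4

Eigenvalues and multiplicities (the geometric multiplicity of λ is n − rank(A − λI), which equals the number of Jordan blocks for λ):
  λ = -2: algebraic multiplicity = 4, geometric multiplicity = 4

Determining the block sizes for each eigenvalue:
  λ = -2: gm = am = 4, so every block has size 1 → block sizes [1, 1, 1, 1]

Assembling the blocks gives a Jordan form
J =
  [-2,  0,  0,  0]
  [ 0, -2,  0,  0]
  [ 0,  0, -2,  0]
  [ 0,  0,  0, -2]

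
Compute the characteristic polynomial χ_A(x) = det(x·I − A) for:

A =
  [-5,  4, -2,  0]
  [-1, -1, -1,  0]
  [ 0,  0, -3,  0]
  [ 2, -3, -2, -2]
x^4 + 11*x^3 + 45*x^2 + 81*x + 54

Expanding det(x·I − A) (e.g. by cofactor expansion or by noting that A is similar to its Jordan form J, which has the same characteristic polynomial as A) gives
  χ_A(x) = x^4 + 11*x^3 + 45*x^2 + 81*x + 54
which factors as (x + 2)*(x + 3)^3. The eigenvalues (with algebraic multiplicities) are λ = -3 with multiplicity 3, λ = -2 with multiplicity 1.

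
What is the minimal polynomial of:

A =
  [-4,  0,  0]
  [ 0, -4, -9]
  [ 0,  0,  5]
x^2 - x - 20

The characteristic polynomial is χ_A(x) = (x - 5)*(x + 4)^2, so the eigenvalues are known. The minimal polynomial is
  m_A(x) = Π_λ (x − λ)^{k_λ}
where k_λ is the size of the *largest* Jordan block for λ (equivalently, the smallest k with (A − λI)^k v = 0 for every generalised eigenvector v of λ).

  λ = -4: largest Jordan block has size 1, contributing (x + 4)
  λ = 5: largest Jordan block has size 1, contributing (x − 5)

So m_A(x) = (x - 5)*(x + 4) = x^2 - x - 20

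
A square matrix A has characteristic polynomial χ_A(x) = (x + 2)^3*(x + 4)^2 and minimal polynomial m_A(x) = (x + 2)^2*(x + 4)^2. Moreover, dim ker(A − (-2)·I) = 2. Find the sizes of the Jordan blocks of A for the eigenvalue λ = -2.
Block sizes for λ = -2: [2, 1]

Step 1 — from the characteristic polynomial, algebraic multiplicity of λ = -2 is 3. From dim ker(A − (-2)·I) = 2, there are exactly 2 Jordan blocks for λ = -2.
Step 2 — from the minimal polynomial, the factor (x + 2)^2 tells us the largest block for λ = -2 has size 2.
Step 3 — with total size 3, 2 blocks, and largest block 2, the block sizes (in nonincreasing order) are [2, 1].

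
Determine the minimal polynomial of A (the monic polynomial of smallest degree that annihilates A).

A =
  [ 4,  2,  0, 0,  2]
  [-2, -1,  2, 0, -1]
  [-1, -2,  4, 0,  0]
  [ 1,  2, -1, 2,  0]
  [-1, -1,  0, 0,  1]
x^3 - 6*x^2 + 12*x - 8

The characteristic polynomial is χ_A(x) = (x - 2)^5, so the eigenvalues are known. The minimal polynomial is
  m_A(x) = Π_λ (x − λ)^{k_λ}
where k_λ is the size of the *largest* Jordan block for λ (equivalently, the smallest k with (A − λI)^k v = 0 for every generalised eigenvector v of λ).

  λ = 2: largest Jordan block has size 3, contributing (x − 2)^3

So m_A(x) = (x - 2)^3 = x^3 - 6*x^2 + 12*x - 8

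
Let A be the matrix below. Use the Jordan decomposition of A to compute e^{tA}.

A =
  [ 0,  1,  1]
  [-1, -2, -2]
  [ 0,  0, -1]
e^{tA} =
  [t*exp(-t) + exp(-t), t*exp(-t), -t^2*exp(-t)/2 + t*exp(-t)]
  [-t*exp(-t), -t*exp(-t) + exp(-t), t^2*exp(-t)/2 - 2*t*exp(-t)]
  [0, 0, exp(-t)]

Strategy: write A = P · J · P⁻¹ where J is a Jordan canonical form, so e^{tA} = P · e^{tJ} · P⁻¹, and e^{tJ} can be computed block-by-block.

A has Jordan form
J =
  [-1,  1,  0]
  [ 0, -1,  1]
  [ 0,  0, -1]
(up to reordering of blocks).

Per-block formulas:
  For a 3×3 Jordan block J_3(-1): exp(t · J_3(-1)) = e^(-1t)·(I + t·N + (t^2/2)·N^2), where N is the 3×3 nilpotent shift.

After assembling e^{tJ} and conjugating by P, we get:

e^{tA} =
  [t*exp(-t) + exp(-t), t*exp(-t), -t^2*exp(-t)/2 + t*exp(-t)]
  [-t*exp(-t), -t*exp(-t) + exp(-t), t^2*exp(-t)/2 - 2*t*exp(-t)]
  [0, 0, exp(-t)]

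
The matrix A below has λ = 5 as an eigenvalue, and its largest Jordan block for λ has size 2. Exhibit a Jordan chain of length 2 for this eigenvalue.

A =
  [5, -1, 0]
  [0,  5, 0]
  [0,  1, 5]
A Jordan chain for λ = 5 of length 2:
v_1 = (-1, 0, 1)ᵀ
v_2 = (0, 1, 0)ᵀ

Let N = A − (5)·I. We want v_2 with N^2 v_2 = 0 but N^1 v_2 ≠ 0; then v_{j-1} := N · v_j for j = 2, …, 2.

Pick v_2 = (0, 1, 0)ᵀ.
Then v_1 = N · v_2 = (-1, 0, 1)ᵀ.

Sanity check: (A − (5)·I) v_1 = (0, 0, 0)ᵀ = 0. ✓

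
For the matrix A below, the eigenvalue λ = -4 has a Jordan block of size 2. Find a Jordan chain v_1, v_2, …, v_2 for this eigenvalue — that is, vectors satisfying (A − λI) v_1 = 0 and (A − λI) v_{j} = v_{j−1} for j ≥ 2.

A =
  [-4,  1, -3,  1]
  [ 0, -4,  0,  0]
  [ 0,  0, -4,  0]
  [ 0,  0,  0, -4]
A Jordan chain for λ = -4 of length 2:
v_1 = (1, 0, 0, 0)ᵀ
v_2 = (0, 1, 0, 0)ᵀ

Let N = A − (-4)·I. We want v_2 with N^2 v_2 = 0 but N^1 v_2 ≠ 0; then v_{j-1} := N · v_j for j = 2, …, 2.

Pick v_2 = (0, 1, 0, 0)ᵀ.
Then v_1 = N · v_2 = (1, 0, 0, 0)ᵀ.

Sanity check: (A − (-4)·I) v_1 = (0, 0, 0, 0)ᵀ = 0. ✓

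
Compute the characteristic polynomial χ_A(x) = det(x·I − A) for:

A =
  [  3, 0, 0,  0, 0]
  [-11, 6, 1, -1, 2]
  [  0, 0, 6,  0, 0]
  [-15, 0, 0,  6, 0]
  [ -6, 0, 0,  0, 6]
x^5 - 27*x^4 + 288*x^3 - 1512*x^2 + 3888*x - 3888

Expanding det(x·I − A) (e.g. by cofactor expansion or by noting that A is similar to its Jordan form J, which has the same characteristic polynomial as A) gives
  χ_A(x) = x^5 - 27*x^4 + 288*x^3 - 1512*x^2 + 3888*x - 3888
which factors as (x - 6)^4*(x - 3). The eigenvalues (with algebraic multiplicities) are λ = 3 with multiplicity 1, λ = 6 with multiplicity 4.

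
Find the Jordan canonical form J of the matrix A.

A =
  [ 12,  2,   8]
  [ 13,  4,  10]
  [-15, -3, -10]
J_3(2)

The characteristic polynomial is
  det(x·I − A) = x^3 - 6*x^2 + 12*x - 8 = (x - 2)^3

Eigenvalues and multiplicities (the geometric multiplicity of λ is n − rank(A − λI), which equals the number of Jordan blocks for λ):
  λ = 2: algebraic multiplicity = 3, geometric multiplicity = 1

Determining the block sizes for each eigenvalue:
  λ = 2: one block (gm = 1), so the single block has size am = 3 → block sizes [3]

Assembling the blocks gives a Jordan form
J =
  [2, 1, 0]
  [0, 2, 1]
  [0, 0, 2]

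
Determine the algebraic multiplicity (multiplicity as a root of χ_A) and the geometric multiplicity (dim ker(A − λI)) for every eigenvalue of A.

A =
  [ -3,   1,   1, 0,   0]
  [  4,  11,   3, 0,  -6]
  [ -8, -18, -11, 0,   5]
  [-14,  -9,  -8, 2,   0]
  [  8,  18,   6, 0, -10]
λ = -5: alg = 3, geom = 1; λ = 2: alg = 2, geom = 1

Step 1 — factor the characteristic polynomial to read off the algebraic multiplicities:
  χ_A(x) = (x - 2)^2*(x + 5)^3

Step 2 — compute geometric multiplicities via the rank-nullity identity g(λ) = n − rank(A − λI):
  rank(A − (-5)·I) = 4, so dim ker(A − (-5)·I) = n − 4 = 1
  rank(A − (2)·I) = 4, so dim ker(A − (2)·I) = n − 4 = 1

Summary:
  λ = -5: algebraic multiplicity = 3, geometric multiplicity = 1
  λ = 2: algebraic multiplicity = 2, geometric multiplicity = 1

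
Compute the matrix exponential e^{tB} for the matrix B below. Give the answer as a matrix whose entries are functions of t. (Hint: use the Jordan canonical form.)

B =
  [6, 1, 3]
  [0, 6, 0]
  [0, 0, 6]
e^{tB} =
  [exp(6*t), t*exp(6*t), 3*t*exp(6*t)]
  [0, exp(6*t), 0]
  [0, 0, exp(6*t)]

Strategy: write B = P · J · P⁻¹ where J is a Jordan canonical form, so e^{tB} = P · e^{tJ} · P⁻¹, and e^{tJ} can be computed block-by-block.

B has Jordan form
J =
  [6, 1, 0]
  [0, 6, 0]
  [0, 0, 6]
(up to reordering of blocks).

Per-block formulas:
  For a 1×1 block at λ = 6: exp(t · [6]) = [e^(6t)].
  For a 2×2 Jordan block J_2(6): exp(t · J_2(6)) = e^(6t)·(I + t·N), where N is the 2×2 nilpotent shift.

After assembling e^{tJ} and conjugating by P, we get:

e^{tB} =
  [exp(6*t), t*exp(6*t), 3*t*exp(6*t)]
  [0, exp(6*t), 0]
  [0, 0, exp(6*t)]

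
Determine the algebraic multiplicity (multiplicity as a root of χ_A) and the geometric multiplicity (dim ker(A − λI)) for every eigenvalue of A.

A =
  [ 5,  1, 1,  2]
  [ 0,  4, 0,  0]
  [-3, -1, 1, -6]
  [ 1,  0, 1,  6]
λ = 4: alg = 4, geom = 2

Step 1 — factor the characteristic polynomial to read off the algebraic multiplicities:
  χ_A(x) = (x - 4)^4

Step 2 — compute geometric multiplicities via the rank-nullity identity g(λ) = n − rank(A − λI):
  rank(A − (4)·I) = 2, so dim ker(A − (4)·I) = n − 2 = 2

Summary:
  λ = 4: algebraic multiplicity = 4, geometric multiplicity = 2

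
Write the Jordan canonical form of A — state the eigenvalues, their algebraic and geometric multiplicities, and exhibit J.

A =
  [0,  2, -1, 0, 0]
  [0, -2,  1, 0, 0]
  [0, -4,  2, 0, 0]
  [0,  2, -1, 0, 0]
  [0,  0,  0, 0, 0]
J_2(0) ⊕ J_1(0) ⊕ J_1(0) ⊕ J_1(0)

The characteristic polynomial is
  det(x·I − A) = x^5

Eigenvalues and multiplicities (the geometric multiplicity of λ is n − rank(A − λI), which equals the number of Jordan blocks for λ):
  λ = 0: algebraic multiplicity = 5, geometric multiplicity = 4

Determining the block sizes for each eigenvalue:
  λ = 0: 4 blocks summing to 5 forces exactly one block of size 2 and the rest size 1 → block sizes [2, 1, 1, 1]

Assembling the blocks gives a Jordan form
J =
  [0, 1, 0, 0, 0]
  [0, 0, 0, 0, 0]
  [0, 0, 0, 0, 0]
  [0, 0, 0, 0, 0]
  [0, 0, 0, 0, 0]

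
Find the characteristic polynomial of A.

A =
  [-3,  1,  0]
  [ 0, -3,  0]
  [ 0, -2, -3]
x^3 + 9*x^2 + 27*x + 27

Expanding det(x·I − A) (e.g. by cofactor expansion or by noting that A is similar to its Jordan form J, which has the same characteristic polynomial as A) gives
  χ_A(x) = x^3 + 9*x^2 + 27*x + 27
which factors as (x + 3)^3. The eigenvalues (with algebraic multiplicities) are λ = -3 with multiplicity 3.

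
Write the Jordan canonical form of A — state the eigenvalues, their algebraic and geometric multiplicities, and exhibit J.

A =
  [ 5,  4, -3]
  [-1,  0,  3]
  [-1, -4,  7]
J_2(4) ⊕ J_1(4)

The characteristic polynomial is
  det(x·I − A) = x^3 - 12*x^2 + 48*x - 64 = (x - 4)^3

Eigenvalues and multiplicities (the geometric multiplicity of λ is n − rank(A − λI), which equals the number of Jordan blocks for λ):
  λ = 4: algebraic multiplicity = 3, geometric multiplicity = 2

Determining the block sizes for each eigenvalue:
  λ = 4: 2 blocks summing to 3 forces exactly one block of size 2 and the rest size 1 → block sizes [2, 1]

Assembling the blocks gives a Jordan form
J =
  [4, 1, 0]
  [0, 4, 0]
  [0, 0, 4]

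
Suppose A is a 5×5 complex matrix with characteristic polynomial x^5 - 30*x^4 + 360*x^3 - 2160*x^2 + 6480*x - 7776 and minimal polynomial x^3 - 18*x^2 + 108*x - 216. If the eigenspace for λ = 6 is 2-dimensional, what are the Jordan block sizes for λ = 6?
Block sizes for λ = 6: [3, 2]

Step 1 — from the characteristic polynomial, algebraic multiplicity of λ = 6 is 5. From dim ker(A − (6)·I) = 2, there are exactly 2 Jordan blocks for λ = 6.
Step 2 — from the minimal polynomial, the factor (x − 6)^3 tells us the largest block for λ = 6 has size 3.
Step 3 — with total size 5, 2 blocks, and largest block 3, the block sizes (in nonincreasing order) are [3, 2].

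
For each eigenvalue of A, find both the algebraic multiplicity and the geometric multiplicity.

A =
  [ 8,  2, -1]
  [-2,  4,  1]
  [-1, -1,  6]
λ = 6: alg = 3, geom = 1

Step 1 — factor the characteristic polynomial to read off the algebraic multiplicities:
  χ_A(x) = (x - 6)^3

Step 2 — compute geometric multiplicities via the rank-nullity identity g(λ) = n − rank(A − λI):
  rank(A − (6)·I) = 2, so dim ker(A − (6)·I) = n − 2 = 1

Summary:
  λ = 6: algebraic multiplicity = 3, geometric multiplicity = 1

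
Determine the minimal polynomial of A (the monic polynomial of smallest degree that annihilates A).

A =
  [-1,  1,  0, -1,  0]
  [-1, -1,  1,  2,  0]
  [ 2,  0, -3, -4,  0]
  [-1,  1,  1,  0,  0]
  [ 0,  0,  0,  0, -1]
x^3 + 4*x^2 + 5*x + 2

The characteristic polynomial is χ_A(x) = (x + 1)^4*(x + 2), so the eigenvalues are known. The minimal polynomial is
  m_A(x) = Π_λ (x − λ)^{k_λ}
where k_λ is the size of the *largest* Jordan block for λ (equivalently, the smallest k with (A − λI)^k v = 0 for every generalised eigenvector v of λ).

  λ = -2: largest Jordan block has size 1, contributing (x + 2)
  λ = -1: largest Jordan block has size 2, contributing (x + 1)^2

So m_A(x) = (x + 1)^2*(x + 2) = x^3 + 4*x^2 + 5*x + 2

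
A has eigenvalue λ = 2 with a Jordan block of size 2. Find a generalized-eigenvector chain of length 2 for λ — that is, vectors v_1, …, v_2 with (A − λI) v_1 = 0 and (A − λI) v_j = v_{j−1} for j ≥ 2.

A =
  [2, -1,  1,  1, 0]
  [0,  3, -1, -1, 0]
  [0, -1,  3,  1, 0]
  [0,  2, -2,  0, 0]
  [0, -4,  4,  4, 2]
A Jordan chain for λ = 2 of length 2:
v_1 = (-1, 1, -1, 2, -4)ᵀ
v_2 = (0, 1, 0, 0, 0)ᵀ

Let N = A − (2)·I. We want v_2 with N^2 v_2 = 0 but N^1 v_2 ≠ 0; then v_{j-1} := N · v_j for j = 2, …, 2.

Pick v_2 = (0, 1, 0, 0, 0)ᵀ.
Then v_1 = N · v_2 = (-1, 1, -1, 2, -4)ᵀ.

Sanity check: (A − (2)·I) v_1 = (0, 0, 0, 0, 0)ᵀ = 0. ✓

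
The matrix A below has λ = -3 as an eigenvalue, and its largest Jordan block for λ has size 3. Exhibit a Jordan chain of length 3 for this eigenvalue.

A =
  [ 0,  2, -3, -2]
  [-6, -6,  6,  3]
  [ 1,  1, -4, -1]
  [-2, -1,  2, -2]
A Jordan chain for λ = -3 of length 3:
v_1 = (-2, 0, -2, 0)ᵀ
v_2 = (3, -6, 1, -2)ᵀ
v_3 = (1, 0, 0, 0)ᵀ

Let N = A − (-3)·I. We want v_3 with N^3 v_3 = 0 but N^2 v_3 ≠ 0; then v_{j-1} := N · v_j for j = 3, …, 2.

Pick v_3 = (1, 0, 0, 0)ᵀ.
Then v_2 = N · v_3 = (3, -6, 1, -2)ᵀ.
Then v_1 = N · v_2 = (-2, 0, -2, 0)ᵀ.

Sanity check: (A − (-3)·I) v_1 = (0, 0, 0, 0)ᵀ = 0. ✓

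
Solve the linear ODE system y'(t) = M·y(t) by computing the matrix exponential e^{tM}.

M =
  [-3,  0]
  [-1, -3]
e^{tM} =
  [exp(-3*t), 0]
  [-t*exp(-3*t), exp(-3*t)]

Strategy: write M = P · J · P⁻¹ where J is a Jordan canonical form, so e^{tM} = P · e^{tJ} · P⁻¹, and e^{tJ} can be computed block-by-block.

M has Jordan form
J =
  [-3,  1]
  [ 0, -3]
(up to reordering of blocks).

Per-block formulas:
  For a 2×2 Jordan block J_2(-3): exp(t · J_2(-3)) = e^(-3t)·(I + t·N), where N is the 2×2 nilpotent shift.

After assembling e^{tJ} and conjugating by P, we get:

e^{tM} =
  [exp(-3*t), 0]
  [-t*exp(-3*t), exp(-3*t)]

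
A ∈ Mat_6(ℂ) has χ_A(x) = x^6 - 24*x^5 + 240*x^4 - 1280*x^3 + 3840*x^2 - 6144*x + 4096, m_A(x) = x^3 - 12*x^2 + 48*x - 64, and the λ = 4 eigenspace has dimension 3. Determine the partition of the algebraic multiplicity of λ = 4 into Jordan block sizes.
Block sizes for λ = 4: [3, 2, 1]

Step 1 — from the characteristic polynomial, algebraic multiplicity of λ = 4 is 6. From dim ker(A − (4)·I) = 3, there are exactly 3 Jordan blocks for λ = 4.
Step 2 — from the minimal polynomial, the factor (x − 4)^3 tells us the largest block for λ = 4 has size 3.
Step 3 — with total size 6, 3 blocks, and largest block 3, the block sizes (in nonincreasing order) are [3, 2, 1].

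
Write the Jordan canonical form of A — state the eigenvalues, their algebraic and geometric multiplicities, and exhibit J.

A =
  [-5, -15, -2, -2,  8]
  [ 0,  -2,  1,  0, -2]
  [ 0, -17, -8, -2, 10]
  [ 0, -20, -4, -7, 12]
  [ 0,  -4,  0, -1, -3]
J_3(-5) ⊕ J_2(-5)

The characteristic polynomial is
  det(x·I − A) = x^5 + 25*x^4 + 250*x^3 + 1250*x^2 + 3125*x + 3125 = (x + 5)^5

Eigenvalues and multiplicities (the geometric multiplicity of λ is n − rank(A − λI), which equals the number of Jordan blocks for λ):
  λ = -5: algebraic multiplicity = 5, geometric multiplicity = 2

Determining the block sizes for each eigenvalue:
  λ = -5: with am = 5 and gm = 2, the partition is not yet determined (e.g. several partitions of 5 into 2 parts exist). Let N = A − (-5)·I. Computing rank(N^1) = 3, rank(N^2) = 1, rank(N^3) = 0; the number of blocks of size ≥ j is rank(N^{j−1}) − rank(N^j), giving [2, 2, 1]. So we have 1 block(s) of size 3, 1 block(s) of size 2 → block sizes [3, 2]

Assembling the blocks gives a Jordan form
J =
  [-5,  1,  0,  0,  0]
  [ 0, -5,  1,  0,  0]
  [ 0,  0, -5,  0,  0]
  [ 0,  0,  0, -5,  1]
  [ 0,  0,  0,  0, -5]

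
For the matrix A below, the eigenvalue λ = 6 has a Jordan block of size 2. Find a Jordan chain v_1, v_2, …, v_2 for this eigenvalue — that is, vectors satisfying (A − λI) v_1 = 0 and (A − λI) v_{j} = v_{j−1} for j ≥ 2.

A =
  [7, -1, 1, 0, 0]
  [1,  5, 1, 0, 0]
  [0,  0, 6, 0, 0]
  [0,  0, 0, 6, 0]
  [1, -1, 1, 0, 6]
A Jordan chain for λ = 6 of length 2:
v_1 = (1, 1, 0, 0, 1)ᵀ
v_2 = (1, 0, 0, 0, 0)ᵀ

Let N = A − (6)·I. We want v_2 with N^2 v_2 = 0 but N^1 v_2 ≠ 0; then v_{j-1} := N · v_j for j = 2, …, 2.

Pick v_2 = (1, 0, 0, 0, 0)ᵀ.
Then v_1 = N · v_2 = (1, 1, 0, 0, 1)ᵀ.

Sanity check: (A − (6)·I) v_1 = (0, 0, 0, 0, 0)ᵀ = 0. ✓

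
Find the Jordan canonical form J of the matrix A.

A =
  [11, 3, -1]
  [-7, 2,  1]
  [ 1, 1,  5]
J_3(6)

The characteristic polynomial is
  det(x·I − A) = x^3 - 18*x^2 + 108*x - 216 = (x - 6)^3

Eigenvalues and multiplicities (the geometric multiplicity of λ is n − rank(A − λI), which equals the number of Jordan blocks for λ):
  λ = 6: algebraic multiplicity = 3, geometric multiplicity = 1

Determining the block sizes for each eigenvalue:
  λ = 6: one block (gm = 1), so the single block has size am = 3 → block sizes [3]

Assembling the blocks gives a Jordan form
J =
  [6, 1, 0]
  [0, 6, 1]
  [0, 0, 6]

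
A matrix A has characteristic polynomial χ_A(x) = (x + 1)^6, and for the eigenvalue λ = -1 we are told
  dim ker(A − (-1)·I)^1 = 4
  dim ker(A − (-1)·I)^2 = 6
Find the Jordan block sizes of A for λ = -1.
Block sizes for λ = -1: [2, 2, 1, 1]

From the dimensions of kernels of powers, the number of Jordan blocks of size at least j is d_j − d_{j−1} where d_j = dim ker(N^j) (with d_0 = 0). Computing the differences gives [4, 2].
The number of blocks of size exactly k is (#blocks of size ≥ k) − (#blocks of size ≥ k + 1), so the partition is: 2 block(s) of size 1, 2 block(s) of size 2.
In nonincreasing order the block sizes are [2, 2, 1, 1].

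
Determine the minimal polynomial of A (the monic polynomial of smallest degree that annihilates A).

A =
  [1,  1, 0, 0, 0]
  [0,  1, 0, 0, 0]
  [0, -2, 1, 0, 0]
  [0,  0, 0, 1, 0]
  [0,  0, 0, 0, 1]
x^2 - 2*x + 1

The characteristic polynomial is χ_A(x) = (x - 1)^5, so the eigenvalues are known. The minimal polynomial is
  m_A(x) = Π_λ (x − λ)^{k_λ}
where k_λ is the size of the *largest* Jordan block for λ (equivalently, the smallest k with (A − λI)^k v = 0 for every generalised eigenvector v of λ).

  λ = 1: largest Jordan block has size 2, contributing (x − 1)^2

So m_A(x) = (x - 1)^2 = x^2 - 2*x + 1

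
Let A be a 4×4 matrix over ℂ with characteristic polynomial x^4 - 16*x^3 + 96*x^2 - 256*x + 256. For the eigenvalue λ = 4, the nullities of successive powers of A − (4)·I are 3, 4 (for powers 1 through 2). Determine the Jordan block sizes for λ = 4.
Block sizes for λ = 4: [2, 1, 1]

From the dimensions of kernels of powers, the number of Jordan blocks of size at least j is d_j − d_{j−1} where d_j = dim ker(N^j) (with d_0 = 0). Computing the differences gives [3, 1].
The number of blocks of size exactly k is (#blocks of size ≥ k) − (#blocks of size ≥ k + 1), so the partition is: 2 block(s) of size 1, 1 block(s) of size 2.
In nonincreasing order the block sizes are [2, 1, 1].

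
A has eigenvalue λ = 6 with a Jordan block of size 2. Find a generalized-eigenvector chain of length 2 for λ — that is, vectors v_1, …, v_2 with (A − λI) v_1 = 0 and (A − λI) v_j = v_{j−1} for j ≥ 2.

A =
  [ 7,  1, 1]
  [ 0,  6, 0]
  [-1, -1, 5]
A Jordan chain for λ = 6 of length 2:
v_1 = (1, 0, -1)ᵀ
v_2 = (1, 0, 0)ᵀ

Let N = A − (6)·I. We want v_2 with N^2 v_2 = 0 but N^1 v_2 ≠ 0; then v_{j-1} := N · v_j for j = 2, …, 2.

Pick v_2 = (1, 0, 0)ᵀ.
Then v_1 = N · v_2 = (1, 0, -1)ᵀ.

Sanity check: (A − (6)·I) v_1 = (0, 0, 0)ᵀ = 0. ✓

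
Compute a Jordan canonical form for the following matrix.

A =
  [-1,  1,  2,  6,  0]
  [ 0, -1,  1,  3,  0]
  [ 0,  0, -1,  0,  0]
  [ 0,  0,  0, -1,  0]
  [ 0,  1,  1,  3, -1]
J_3(-1) ⊕ J_1(-1) ⊕ J_1(-1)

The characteristic polynomial is
  det(x·I − A) = x^5 + 5*x^4 + 10*x^3 + 10*x^2 + 5*x + 1 = (x + 1)^5

Eigenvalues and multiplicities (the geometric multiplicity of λ is n − rank(A − λI), which equals the number of Jordan blocks for λ):
  λ = -1: algebraic multiplicity = 5, geometric multiplicity = 3

Determining the block sizes for each eigenvalue:
  λ = -1: with am = 5 and gm = 3, the partition is not yet determined (e.g. several partitions of 5 into 3 parts exist). Let N = A − (-1)·I. Computing rank(N^1) = 2, rank(N^2) = 1, rank(N^3) = 0; the number of blocks of size ≥ j is rank(N^{j−1}) − rank(N^j), giving [3, 1, 1]. So we have 1 block(s) of size 3, 2 block(s) of size 1 → block sizes [3, 1, 1]

Assembling the blocks gives a Jordan form
J =
  [-1,  1,  0,  0,  0]
  [ 0, -1,  1,  0,  0]
  [ 0,  0, -1,  0,  0]
  [ 0,  0,  0, -1,  0]
  [ 0,  0,  0,  0, -1]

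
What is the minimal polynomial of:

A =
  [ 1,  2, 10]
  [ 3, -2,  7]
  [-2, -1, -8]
x^3 + 9*x^2 + 27*x + 27

The characteristic polynomial is χ_A(x) = (x + 3)^3, so the eigenvalues are known. The minimal polynomial is
  m_A(x) = Π_λ (x − λ)^{k_λ}
where k_λ is the size of the *largest* Jordan block for λ (equivalently, the smallest k with (A − λI)^k v = 0 for every generalised eigenvector v of λ).

  λ = -3: largest Jordan block has size 3, contributing (x + 3)^3

So m_A(x) = (x + 3)^3 = x^3 + 9*x^2 + 27*x + 27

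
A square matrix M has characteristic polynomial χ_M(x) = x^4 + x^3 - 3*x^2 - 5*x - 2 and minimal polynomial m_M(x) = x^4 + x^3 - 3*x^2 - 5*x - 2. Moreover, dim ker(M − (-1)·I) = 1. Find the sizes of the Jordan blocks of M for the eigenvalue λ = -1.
Block sizes for λ = -1: [3]

Step 1 — from the characteristic polynomial, algebraic multiplicity of λ = -1 is 3. From dim ker(M − (-1)·I) = 1, there are exactly 1 Jordan blocks for λ = -1.
Step 2 — from the minimal polynomial, the factor (x + 1)^3 tells us the largest block for λ = -1 has size 3.
Step 3 — with total size 3, 1 blocks, and largest block 3, the block sizes (in nonincreasing order) are [3].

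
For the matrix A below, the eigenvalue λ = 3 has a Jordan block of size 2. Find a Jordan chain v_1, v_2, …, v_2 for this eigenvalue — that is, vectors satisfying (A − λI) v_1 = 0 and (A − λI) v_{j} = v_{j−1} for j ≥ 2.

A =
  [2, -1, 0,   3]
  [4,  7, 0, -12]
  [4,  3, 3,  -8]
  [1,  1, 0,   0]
A Jordan chain for λ = 3 of length 2:
v_1 = (-1, 4, 4, 1)ᵀ
v_2 = (1, 0, 0, 0)ᵀ

Let N = A − (3)·I. We want v_2 with N^2 v_2 = 0 but N^1 v_2 ≠ 0; then v_{j-1} := N · v_j for j = 2, …, 2.

Pick v_2 = (1, 0, 0, 0)ᵀ.
Then v_1 = N · v_2 = (-1, 4, 4, 1)ᵀ.

Sanity check: (A − (3)·I) v_1 = (0, 0, 0, 0)ᵀ = 0. ✓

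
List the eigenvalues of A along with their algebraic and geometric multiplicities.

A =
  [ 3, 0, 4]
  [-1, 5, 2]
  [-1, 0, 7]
λ = 5: alg = 3, geom = 2

Step 1 — factor the characteristic polynomial to read off the algebraic multiplicities:
  χ_A(x) = (x - 5)^3

Step 2 — compute geometric multiplicities via the rank-nullity identity g(λ) = n − rank(A − λI):
  rank(A − (5)·I) = 1, so dim ker(A − (5)·I) = n − 1 = 2

Summary:
  λ = 5: algebraic multiplicity = 3, geometric multiplicity = 2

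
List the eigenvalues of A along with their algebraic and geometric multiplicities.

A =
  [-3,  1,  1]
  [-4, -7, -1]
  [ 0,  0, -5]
λ = -5: alg = 3, geom = 1

Step 1 — factor the characteristic polynomial to read off the algebraic multiplicities:
  χ_A(x) = (x + 5)^3

Step 2 — compute geometric multiplicities via the rank-nullity identity g(λ) = n − rank(A − λI):
  rank(A − (-5)·I) = 2, so dim ker(A − (-5)·I) = n − 2 = 1

Summary:
  λ = -5: algebraic multiplicity = 3, geometric multiplicity = 1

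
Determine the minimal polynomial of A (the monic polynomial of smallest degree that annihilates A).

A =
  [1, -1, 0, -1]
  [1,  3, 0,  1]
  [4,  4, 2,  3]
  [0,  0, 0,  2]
x^2 - 4*x + 4

The characteristic polynomial is χ_A(x) = (x - 2)^4, so the eigenvalues are known. The minimal polynomial is
  m_A(x) = Π_λ (x − λ)^{k_λ}
where k_λ is the size of the *largest* Jordan block for λ (equivalently, the smallest k with (A − λI)^k v = 0 for every generalised eigenvector v of λ).

  λ = 2: largest Jordan block has size 2, contributing (x − 2)^2

So m_A(x) = (x - 2)^2 = x^2 - 4*x + 4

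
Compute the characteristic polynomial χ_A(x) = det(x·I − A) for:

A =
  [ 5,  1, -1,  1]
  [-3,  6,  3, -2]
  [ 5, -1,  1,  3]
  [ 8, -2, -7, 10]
x^4 - 22*x^3 + 181*x^2 - 660*x + 900

Expanding det(x·I − A) (e.g. by cofactor expansion or by noting that A is similar to its Jordan form J, which has the same characteristic polynomial as A) gives
  χ_A(x) = x^4 - 22*x^3 + 181*x^2 - 660*x + 900
which factors as (x - 6)^2*(x - 5)^2. The eigenvalues (with algebraic multiplicities) are λ = 5 with multiplicity 2, λ = 6 with multiplicity 2.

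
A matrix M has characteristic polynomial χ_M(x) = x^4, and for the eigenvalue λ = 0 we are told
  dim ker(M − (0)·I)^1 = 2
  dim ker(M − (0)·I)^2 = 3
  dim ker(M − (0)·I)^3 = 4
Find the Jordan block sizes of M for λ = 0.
Block sizes for λ = 0: [3, 1]

From the dimensions of kernels of powers, the number of Jordan blocks of size at least j is d_j − d_{j−1} where d_j = dim ker(N^j) (with d_0 = 0). Computing the differences gives [2, 1, 1].
The number of blocks of size exactly k is (#blocks of size ≥ k) − (#blocks of size ≥ k + 1), so the partition is: 1 block(s) of size 1, 1 block(s) of size 3.
In nonincreasing order the block sizes are [3, 1].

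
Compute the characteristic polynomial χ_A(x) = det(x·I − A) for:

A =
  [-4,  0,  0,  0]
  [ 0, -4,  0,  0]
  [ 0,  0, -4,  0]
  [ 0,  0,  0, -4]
x^4 + 16*x^3 + 96*x^2 + 256*x + 256

Expanding det(x·I − A) (e.g. by cofactor expansion or by noting that A is similar to its Jordan form J, which has the same characteristic polynomial as A) gives
  χ_A(x) = x^4 + 16*x^3 + 96*x^2 + 256*x + 256
which factors as (x + 4)^4. The eigenvalues (with algebraic multiplicities) are λ = -4 with multiplicity 4.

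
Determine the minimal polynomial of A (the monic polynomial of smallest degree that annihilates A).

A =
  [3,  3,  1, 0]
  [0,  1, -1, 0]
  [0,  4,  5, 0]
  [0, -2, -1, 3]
x^3 - 9*x^2 + 27*x - 27

The characteristic polynomial is χ_A(x) = (x - 3)^4, so the eigenvalues are known. The minimal polynomial is
  m_A(x) = Π_λ (x − λ)^{k_λ}
where k_λ is the size of the *largest* Jordan block for λ (equivalently, the smallest k with (A − λI)^k v = 0 for every generalised eigenvector v of λ).

  λ = 3: largest Jordan block has size 3, contributing (x − 3)^3

So m_A(x) = (x - 3)^3 = x^3 - 9*x^2 + 27*x - 27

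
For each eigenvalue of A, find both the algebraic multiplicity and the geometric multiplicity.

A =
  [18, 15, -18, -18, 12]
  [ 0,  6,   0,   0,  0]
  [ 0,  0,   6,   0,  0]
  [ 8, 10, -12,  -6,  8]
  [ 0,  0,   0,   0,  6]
λ = 6: alg = 5, geom = 4

Step 1 — factor the characteristic polynomial to read off the algebraic multiplicities:
  χ_A(x) = (x - 6)^5

Step 2 — compute geometric multiplicities via the rank-nullity identity g(λ) = n − rank(A − λI):
  rank(A − (6)·I) = 1, so dim ker(A − (6)·I) = n − 1 = 4

Summary:
  λ = 6: algebraic multiplicity = 5, geometric multiplicity = 4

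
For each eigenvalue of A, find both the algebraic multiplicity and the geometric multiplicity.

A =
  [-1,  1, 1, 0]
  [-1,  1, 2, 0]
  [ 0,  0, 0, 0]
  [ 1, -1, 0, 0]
λ = 0: alg = 4, geom = 2

Step 1 — factor the characteristic polynomial to read off the algebraic multiplicities:
  χ_A(x) = x^4

Step 2 — compute geometric multiplicities via the rank-nullity identity g(λ) = n − rank(A − λI):
  rank(A − (0)·I) = 2, so dim ker(A − (0)·I) = n − 2 = 2

Summary:
  λ = 0: algebraic multiplicity = 4, geometric multiplicity = 2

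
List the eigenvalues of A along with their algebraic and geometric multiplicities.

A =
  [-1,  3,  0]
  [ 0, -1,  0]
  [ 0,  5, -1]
λ = -1: alg = 3, geom = 2

Step 1 — factor the characteristic polynomial to read off the algebraic multiplicities:
  χ_A(x) = (x + 1)^3

Step 2 — compute geometric multiplicities via the rank-nullity identity g(λ) = n − rank(A − λI):
  rank(A − (-1)·I) = 1, so dim ker(A − (-1)·I) = n − 1 = 2

Summary:
  λ = -1: algebraic multiplicity = 3, geometric multiplicity = 2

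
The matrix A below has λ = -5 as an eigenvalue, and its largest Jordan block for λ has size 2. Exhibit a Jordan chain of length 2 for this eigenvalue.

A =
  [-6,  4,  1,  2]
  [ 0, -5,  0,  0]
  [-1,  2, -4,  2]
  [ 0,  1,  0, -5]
A Jordan chain for λ = -5 of length 2:
v_1 = (-1, 0, -1, 0)ᵀ
v_2 = (1, 0, 0, 0)ᵀ

Let N = A − (-5)·I. We want v_2 with N^2 v_2 = 0 but N^1 v_2 ≠ 0; then v_{j-1} := N · v_j for j = 2, …, 2.

Pick v_2 = (1, 0, 0, 0)ᵀ.
Then v_1 = N · v_2 = (-1, 0, -1, 0)ᵀ.

Sanity check: (A − (-5)·I) v_1 = (0, 0, 0, 0)ᵀ = 0. ✓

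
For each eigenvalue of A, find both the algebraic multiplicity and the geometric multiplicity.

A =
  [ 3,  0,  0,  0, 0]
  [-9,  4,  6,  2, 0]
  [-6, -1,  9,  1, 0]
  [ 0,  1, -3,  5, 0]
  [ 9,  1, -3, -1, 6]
λ = 3: alg = 1, geom = 1; λ = 6: alg = 4, geom = 3

Step 1 — factor the characteristic polynomial to read off the algebraic multiplicities:
  χ_A(x) = (x - 6)^4*(x - 3)

Step 2 — compute geometric multiplicities via the rank-nullity identity g(λ) = n − rank(A − λI):
  rank(A − (3)·I) = 4, so dim ker(A − (3)·I) = n − 4 = 1
  rank(A − (6)·I) = 2, so dim ker(A − (6)·I) = n − 2 = 3

Summary:
  λ = 3: algebraic multiplicity = 1, geometric multiplicity = 1
  λ = 6: algebraic multiplicity = 4, geometric multiplicity = 3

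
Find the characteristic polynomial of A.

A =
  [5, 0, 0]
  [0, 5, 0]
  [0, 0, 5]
x^3 - 15*x^2 + 75*x - 125

Expanding det(x·I − A) (e.g. by cofactor expansion or by noting that A is similar to its Jordan form J, which has the same characteristic polynomial as A) gives
  χ_A(x) = x^3 - 15*x^2 + 75*x - 125
which factors as (x - 5)^3. The eigenvalues (with algebraic multiplicities) are λ = 5 with multiplicity 3.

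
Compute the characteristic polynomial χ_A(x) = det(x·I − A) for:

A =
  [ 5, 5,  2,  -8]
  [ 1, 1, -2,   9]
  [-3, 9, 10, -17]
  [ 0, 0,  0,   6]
x^4 - 22*x^3 + 180*x^2 - 648*x + 864

Expanding det(x·I − A) (e.g. by cofactor expansion or by noting that A is similar to its Jordan form J, which has the same characteristic polynomial as A) gives
  χ_A(x) = x^4 - 22*x^3 + 180*x^2 - 648*x + 864
which factors as (x - 6)^3*(x - 4). The eigenvalues (with algebraic multiplicities) are λ = 4 with multiplicity 1, λ = 6 with multiplicity 3.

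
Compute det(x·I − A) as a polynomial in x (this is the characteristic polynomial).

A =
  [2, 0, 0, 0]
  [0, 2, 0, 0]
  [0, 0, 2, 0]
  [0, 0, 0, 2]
x^4 - 8*x^3 + 24*x^2 - 32*x + 16

Expanding det(x·I − A) (e.g. by cofactor expansion or by noting that A is similar to its Jordan form J, which has the same characteristic polynomial as A) gives
  χ_A(x) = x^4 - 8*x^3 + 24*x^2 - 32*x + 16
which factors as (x - 2)^4. The eigenvalues (with algebraic multiplicities) are λ = 2 with multiplicity 4.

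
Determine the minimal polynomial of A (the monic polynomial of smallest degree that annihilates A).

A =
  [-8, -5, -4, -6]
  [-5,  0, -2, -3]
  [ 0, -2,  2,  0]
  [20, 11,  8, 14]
x^3 - 6*x^2 + 12*x - 8

The characteristic polynomial is χ_A(x) = (x - 2)^4, so the eigenvalues are known. The minimal polynomial is
  m_A(x) = Π_λ (x − λ)^{k_λ}
where k_λ is the size of the *largest* Jordan block for λ (equivalently, the smallest k with (A − λI)^k v = 0 for every generalised eigenvector v of λ).

  λ = 2: largest Jordan block has size 3, contributing (x − 2)^3

So m_A(x) = (x - 2)^3 = x^3 - 6*x^2 + 12*x - 8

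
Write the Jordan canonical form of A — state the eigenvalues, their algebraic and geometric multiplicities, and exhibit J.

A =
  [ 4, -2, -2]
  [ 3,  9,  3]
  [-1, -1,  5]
J_2(6) ⊕ J_1(6)

The characteristic polynomial is
  det(x·I − A) = x^3 - 18*x^2 + 108*x - 216 = (x - 6)^3

Eigenvalues and multiplicities (the geometric multiplicity of λ is n − rank(A − λI), which equals the number of Jordan blocks for λ):
  λ = 6: algebraic multiplicity = 3, geometric multiplicity = 2

Determining the block sizes for each eigenvalue:
  λ = 6: 2 blocks summing to 3 forces exactly one block of size 2 and the rest size 1 → block sizes [2, 1]

Assembling the blocks gives a Jordan form
J =
  [6, 1, 0]
  [0, 6, 0]
  [0, 0, 6]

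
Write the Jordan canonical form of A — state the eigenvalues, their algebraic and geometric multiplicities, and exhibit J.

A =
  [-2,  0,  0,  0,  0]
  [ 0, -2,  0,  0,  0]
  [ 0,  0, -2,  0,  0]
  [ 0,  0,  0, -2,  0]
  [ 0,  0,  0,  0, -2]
J_1(-2) ⊕ J_1(-2) ⊕ J_1(-2) ⊕ J_1(-2) ⊕ J_1(-2)

The characteristic polynomial is
  det(x·I − A) = x^5 + 10*x^4 + 40*x^3 + 80*x^2 + 80*x + 32 = (x + 2)^5

Eigenvalues and multiplicities (the geometric multiplicity of λ is n − rank(A − λI), which equals the number of Jordan blocks for λ):
  λ = -2: algebraic multiplicity = 5, geometric multiplicity = 5

Determining the block sizes for each eigenvalue:
  λ = -2: gm = am = 5, so every block has size 1 → block sizes [1, 1, 1, 1, 1]

Assembling the blocks gives a Jordan form
J =
  [-2,  0,  0,  0,  0]
  [ 0, -2,  0,  0,  0]
  [ 0,  0, -2,  0,  0]
  [ 0,  0,  0, -2,  0]
  [ 0,  0,  0,  0, -2]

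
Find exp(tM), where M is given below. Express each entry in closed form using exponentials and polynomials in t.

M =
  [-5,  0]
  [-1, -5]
e^{tM} =
  [exp(-5*t), 0]
  [-t*exp(-5*t), exp(-5*t)]

Strategy: write M = P · J · P⁻¹ where J is a Jordan canonical form, so e^{tM} = P · e^{tJ} · P⁻¹, and e^{tJ} can be computed block-by-block.

M has Jordan form
J =
  [-5,  1]
  [ 0, -5]
(up to reordering of blocks).

Per-block formulas:
  For a 2×2 Jordan block J_2(-5): exp(t · J_2(-5)) = e^(-5t)·(I + t·N), where N is the 2×2 nilpotent shift.

After assembling e^{tJ} and conjugating by P, we get:

e^{tM} =
  [exp(-5*t), 0]
  [-t*exp(-5*t), exp(-5*t)]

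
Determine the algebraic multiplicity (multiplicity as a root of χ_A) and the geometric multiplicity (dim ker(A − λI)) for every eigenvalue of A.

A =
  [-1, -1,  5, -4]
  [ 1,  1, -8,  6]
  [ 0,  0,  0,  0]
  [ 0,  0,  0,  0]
λ = 0: alg = 4, geom = 2

Step 1 — factor the characteristic polynomial to read off the algebraic multiplicities:
  χ_A(x) = x^4

Step 2 — compute geometric multiplicities via the rank-nullity identity g(λ) = n − rank(A − λI):
  rank(A − (0)·I) = 2, so dim ker(A − (0)·I) = n − 2 = 2

Summary:
  λ = 0: algebraic multiplicity = 4, geometric multiplicity = 2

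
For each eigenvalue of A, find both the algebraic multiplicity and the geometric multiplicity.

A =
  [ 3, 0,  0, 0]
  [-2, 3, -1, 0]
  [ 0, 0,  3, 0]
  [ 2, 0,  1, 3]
λ = 3: alg = 4, geom = 3

Step 1 — factor the characteristic polynomial to read off the algebraic multiplicities:
  χ_A(x) = (x - 3)^4

Step 2 — compute geometric multiplicities via the rank-nullity identity g(λ) = n − rank(A − λI):
  rank(A − (3)·I) = 1, so dim ker(A − (3)·I) = n − 1 = 3

Summary:
  λ = 3: algebraic multiplicity = 4, geometric multiplicity = 3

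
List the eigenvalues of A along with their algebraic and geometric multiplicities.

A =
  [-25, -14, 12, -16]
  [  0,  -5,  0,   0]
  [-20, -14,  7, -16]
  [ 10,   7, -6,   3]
λ = -5: alg = 4, geom = 3

Step 1 — factor the characteristic polynomial to read off the algebraic multiplicities:
  χ_A(x) = (x + 5)^4

Step 2 — compute geometric multiplicities via the rank-nullity identity g(λ) = n − rank(A − λI):
  rank(A − (-5)·I) = 1, so dim ker(A − (-5)·I) = n − 1 = 3

Summary:
  λ = -5: algebraic multiplicity = 4, geometric multiplicity = 3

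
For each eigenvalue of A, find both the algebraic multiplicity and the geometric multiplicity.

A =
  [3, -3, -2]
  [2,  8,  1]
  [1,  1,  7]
λ = 6: alg = 3, geom = 1

Step 1 — factor the characteristic polynomial to read off the algebraic multiplicities:
  χ_A(x) = (x - 6)^3

Step 2 — compute geometric multiplicities via the rank-nullity identity g(λ) = n − rank(A − λI):
  rank(A − (6)·I) = 2, so dim ker(A − (6)·I) = n − 2 = 1

Summary:
  λ = 6: algebraic multiplicity = 3, geometric multiplicity = 1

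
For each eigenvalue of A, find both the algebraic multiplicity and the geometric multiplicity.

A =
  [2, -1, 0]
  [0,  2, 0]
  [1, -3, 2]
λ = 2: alg = 3, geom = 1

Step 1 — factor the characteristic polynomial to read off the algebraic multiplicities:
  χ_A(x) = (x - 2)^3

Step 2 — compute geometric multiplicities via the rank-nullity identity g(λ) = n − rank(A − λI):
  rank(A − (2)·I) = 2, so dim ker(A − (2)·I) = n − 2 = 1

Summary:
  λ = 2: algebraic multiplicity = 3, geometric multiplicity = 1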